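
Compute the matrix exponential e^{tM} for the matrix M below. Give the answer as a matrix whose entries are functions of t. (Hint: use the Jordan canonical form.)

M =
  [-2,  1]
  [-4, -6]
e^{tM} =
  [2*t*exp(-4*t) + exp(-4*t), t*exp(-4*t)]
  [-4*t*exp(-4*t), -2*t*exp(-4*t) + exp(-4*t)]

Strategy: write M = P · J · P⁻¹ where J is a Jordan canonical form, so e^{tM} = P · e^{tJ} · P⁻¹, and e^{tJ} can be computed block-by-block.

M has Jordan form
J =
  [-4,  1]
  [ 0, -4]
(up to reordering of blocks).

Per-block formulas:
  For a 2×2 Jordan block J_2(-4): exp(t · J_2(-4)) = e^(-4t)·(I + t·N), where N is the 2×2 nilpotent shift.

After assembling e^{tJ} and conjugating by P, we get:

e^{tM} =
  [2*t*exp(-4*t) + exp(-4*t), t*exp(-4*t)]
  [-4*t*exp(-4*t), -2*t*exp(-4*t) + exp(-4*t)]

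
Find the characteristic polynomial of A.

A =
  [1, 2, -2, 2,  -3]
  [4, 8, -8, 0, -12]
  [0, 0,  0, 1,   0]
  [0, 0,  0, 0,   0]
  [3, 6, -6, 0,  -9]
x^5

Expanding det(x·I − A) (e.g. by cofactor expansion or by noting that A is similar to its Jordan form J, which has the same characteristic polynomial as A) gives
  χ_A(x) = x^5
which factors as x^5. The eigenvalues (with algebraic multiplicities) are λ = 0 with multiplicity 5.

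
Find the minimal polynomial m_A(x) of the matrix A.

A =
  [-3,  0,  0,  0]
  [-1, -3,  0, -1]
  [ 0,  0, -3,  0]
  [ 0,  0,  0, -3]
x^2 + 6*x + 9

The characteristic polynomial is χ_A(x) = (x + 3)^4, so the eigenvalues are known. The minimal polynomial is
  m_A(x) = Π_λ (x − λ)^{k_λ}
where k_λ is the size of the *largest* Jordan block for λ (equivalently, the smallest k with (A − λI)^k v = 0 for every generalised eigenvector v of λ).

  λ = -3: largest Jordan block has size 2, contributing (x + 3)^2

So m_A(x) = (x + 3)^2 = x^2 + 6*x + 9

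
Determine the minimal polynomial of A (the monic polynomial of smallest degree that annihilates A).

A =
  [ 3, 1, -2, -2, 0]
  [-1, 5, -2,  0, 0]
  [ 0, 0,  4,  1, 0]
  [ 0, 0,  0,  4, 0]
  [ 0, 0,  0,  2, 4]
x^2 - 8*x + 16

The characteristic polynomial is χ_A(x) = (x - 4)^5, so the eigenvalues are known. The minimal polynomial is
  m_A(x) = Π_λ (x − λ)^{k_λ}
where k_λ is the size of the *largest* Jordan block for λ (equivalently, the smallest k with (A − λI)^k v = 0 for every generalised eigenvector v of λ).

  λ = 4: largest Jordan block has size 2, contributing (x − 4)^2

So m_A(x) = (x - 4)^2 = x^2 - 8*x + 16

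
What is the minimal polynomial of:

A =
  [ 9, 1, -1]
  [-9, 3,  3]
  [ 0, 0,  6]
x^2 - 12*x + 36

The characteristic polynomial is χ_A(x) = (x - 6)^3, so the eigenvalues are known. The minimal polynomial is
  m_A(x) = Π_λ (x − λ)^{k_λ}
where k_λ is the size of the *largest* Jordan block for λ (equivalently, the smallest k with (A − λI)^k v = 0 for every generalised eigenvector v of λ).

  λ = 6: largest Jordan block has size 2, contributing (x − 6)^2

So m_A(x) = (x - 6)^2 = x^2 - 12*x + 36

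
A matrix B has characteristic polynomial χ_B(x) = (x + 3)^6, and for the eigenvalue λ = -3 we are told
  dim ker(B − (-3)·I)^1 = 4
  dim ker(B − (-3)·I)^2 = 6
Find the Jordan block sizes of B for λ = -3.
Block sizes for λ = -3: [2, 2, 1, 1]

From the dimensions of kernels of powers, the number of Jordan blocks of size at least j is d_j − d_{j−1} where d_j = dim ker(N^j) (with d_0 = 0). Computing the differences gives [4, 2].
The number of blocks of size exactly k is (#blocks of size ≥ k) − (#blocks of size ≥ k + 1), so the partition is: 2 block(s) of size 1, 2 block(s) of size 2.
In nonincreasing order the block sizes are [2, 2, 1, 1].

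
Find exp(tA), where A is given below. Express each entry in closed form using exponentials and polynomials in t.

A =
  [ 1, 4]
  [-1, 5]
e^{tA} =
  [-2*t*exp(3*t) + exp(3*t), 4*t*exp(3*t)]
  [-t*exp(3*t), 2*t*exp(3*t) + exp(3*t)]

Strategy: write A = P · J · P⁻¹ where J is a Jordan canonical form, so e^{tA} = P · e^{tJ} · P⁻¹, and e^{tJ} can be computed block-by-block.

A has Jordan form
J =
  [3, 1]
  [0, 3]
(up to reordering of blocks).

Per-block formulas:
  For a 2×2 Jordan block J_2(3): exp(t · J_2(3)) = e^(3t)·(I + t·N), where N is the 2×2 nilpotent shift.

After assembling e^{tJ} and conjugating by P, we get:

e^{tA} =
  [-2*t*exp(3*t) + exp(3*t), 4*t*exp(3*t)]
  [-t*exp(3*t), 2*t*exp(3*t) + exp(3*t)]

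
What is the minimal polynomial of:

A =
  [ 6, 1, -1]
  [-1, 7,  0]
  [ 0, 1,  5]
x^3 - 18*x^2 + 108*x - 216

The characteristic polynomial is χ_A(x) = (x - 6)^3, so the eigenvalues are known. The minimal polynomial is
  m_A(x) = Π_λ (x − λ)^{k_λ}
where k_λ is the size of the *largest* Jordan block for λ (equivalently, the smallest k with (A − λI)^k v = 0 for every generalised eigenvector v of λ).

  λ = 6: largest Jordan block has size 3, contributing (x − 6)^3

So m_A(x) = (x - 6)^3 = x^3 - 18*x^2 + 108*x - 216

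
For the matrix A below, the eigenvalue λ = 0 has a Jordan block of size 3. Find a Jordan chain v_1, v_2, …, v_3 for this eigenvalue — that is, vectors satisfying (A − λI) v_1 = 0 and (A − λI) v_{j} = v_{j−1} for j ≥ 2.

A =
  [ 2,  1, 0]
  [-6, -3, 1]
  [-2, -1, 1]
A Jordan chain for λ = 0 of length 3:
v_1 = (-2, 4, 0)ᵀ
v_2 = (2, -6, -2)ᵀ
v_3 = (1, 0, 0)ᵀ

Let N = A − (0)·I. We want v_3 with N^3 v_3 = 0 but N^2 v_3 ≠ 0; then v_{j-1} := N · v_j for j = 3, …, 2.

Pick v_3 = (1, 0, 0)ᵀ.
Then v_2 = N · v_3 = (2, -6, -2)ᵀ.
Then v_1 = N · v_2 = (-2, 4, 0)ᵀ.

Sanity check: (A − (0)·I) v_1 = (0, 0, 0)ᵀ = 0. ✓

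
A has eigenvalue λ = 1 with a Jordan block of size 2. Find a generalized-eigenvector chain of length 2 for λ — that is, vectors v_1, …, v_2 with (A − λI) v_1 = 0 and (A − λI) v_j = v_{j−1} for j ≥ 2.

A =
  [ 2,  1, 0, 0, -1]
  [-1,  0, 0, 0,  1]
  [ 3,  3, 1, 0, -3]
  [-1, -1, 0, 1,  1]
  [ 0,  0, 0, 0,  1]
A Jordan chain for λ = 1 of length 2:
v_1 = (1, -1, 3, -1, 0)ᵀ
v_2 = (1, 0, 0, 0, 0)ᵀ

Let N = A − (1)·I. We want v_2 with N^2 v_2 = 0 but N^1 v_2 ≠ 0; then v_{j-1} := N · v_j for j = 2, …, 2.

Pick v_2 = (1, 0, 0, 0, 0)ᵀ.
Then v_1 = N · v_2 = (1, -1, 3, -1, 0)ᵀ.

Sanity check: (A − (1)·I) v_1 = (0, 0, 0, 0, 0)ᵀ = 0. ✓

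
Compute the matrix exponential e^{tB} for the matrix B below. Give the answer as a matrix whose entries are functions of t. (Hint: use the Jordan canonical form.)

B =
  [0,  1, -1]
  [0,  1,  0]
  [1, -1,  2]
e^{tB} =
  [-t*exp(t) + exp(t), t*exp(t), -t*exp(t)]
  [0, exp(t), 0]
  [t*exp(t), -t*exp(t), t*exp(t) + exp(t)]

Strategy: write B = P · J · P⁻¹ where J is a Jordan canonical form, so e^{tB} = P · e^{tJ} · P⁻¹, and e^{tJ} can be computed block-by-block.

B has Jordan form
J =
  [1, 1, 0]
  [0, 1, 0]
  [0, 0, 1]
(up to reordering of blocks).

Per-block formulas:
  For a 1×1 block at λ = 1: exp(t · [1]) = [e^(1t)].
  For a 2×2 Jordan block J_2(1): exp(t · J_2(1)) = e^(1t)·(I + t·N), where N is the 2×2 nilpotent shift.

After assembling e^{tJ} and conjugating by P, we get:

e^{tB} =
  [-t*exp(t) + exp(t), t*exp(t), -t*exp(t)]
  [0, exp(t), 0]
  [t*exp(t), -t*exp(t), t*exp(t) + exp(t)]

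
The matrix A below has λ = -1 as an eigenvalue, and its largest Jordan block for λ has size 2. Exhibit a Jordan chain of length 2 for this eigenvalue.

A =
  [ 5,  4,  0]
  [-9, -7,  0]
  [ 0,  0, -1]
A Jordan chain for λ = -1 of length 2:
v_1 = (6, -9, 0)ᵀ
v_2 = (1, 0, 0)ᵀ

Let N = A − (-1)·I. We want v_2 with N^2 v_2 = 0 but N^1 v_2 ≠ 0; then v_{j-1} := N · v_j for j = 2, …, 2.

Pick v_2 = (1, 0, 0)ᵀ.
Then v_1 = N · v_2 = (6, -9, 0)ᵀ.

Sanity check: (A − (-1)·I) v_1 = (0, 0, 0)ᵀ = 0. ✓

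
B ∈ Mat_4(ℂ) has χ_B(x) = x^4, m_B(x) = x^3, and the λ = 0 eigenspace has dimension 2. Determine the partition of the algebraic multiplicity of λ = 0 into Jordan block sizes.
Block sizes for λ = 0: [3, 1]

Step 1 — from the characteristic polynomial, algebraic multiplicity of λ = 0 is 4. From dim ker(B − (0)·I) = 2, there are exactly 2 Jordan blocks for λ = 0.
Step 2 — from the minimal polynomial, the factor (x − 0)^3 tells us the largest block for λ = 0 has size 3.
Step 3 — with total size 4, 2 blocks, and largest block 3, the block sizes (in nonincreasing order) are [3, 1].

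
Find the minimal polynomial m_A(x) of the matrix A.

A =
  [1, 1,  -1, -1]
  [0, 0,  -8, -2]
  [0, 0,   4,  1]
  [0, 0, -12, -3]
x^2 - x

The characteristic polynomial is χ_A(x) = x^2*(x - 1)^2, so the eigenvalues are known. The minimal polynomial is
  m_A(x) = Π_λ (x − λ)^{k_λ}
where k_λ is the size of the *largest* Jordan block for λ (equivalently, the smallest k with (A − λI)^k v = 0 for every generalised eigenvector v of λ).

  λ = 0: largest Jordan block has size 1, contributing (x − 0)
  λ = 1: largest Jordan block has size 1, contributing (x − 1)

So m_A(x) = x*(x - 1) = x^2 - x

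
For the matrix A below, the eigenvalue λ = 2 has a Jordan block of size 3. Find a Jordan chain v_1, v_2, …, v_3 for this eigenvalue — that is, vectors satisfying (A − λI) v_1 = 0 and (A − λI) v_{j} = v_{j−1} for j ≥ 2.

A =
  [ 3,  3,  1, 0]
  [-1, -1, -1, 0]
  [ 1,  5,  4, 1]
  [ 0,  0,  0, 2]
A Jordan chain for λ = 2 of length 3:
v_1 = (-1, 1, -2, 0)ᵀ
v_2 = (1, -1, 1, 0)ᵀ
v_3 = (1, 0, 0, 0)ᵀ

Let N = A − (2)·I. We want v_3 with N^3 v_3 = 0 but N^2 v_3 ≠ 0; then v_{j-1} := N · v_j for j = 3, …, 2.

Pick v_3 = (1, 0, 0, 0)ᵀ.
Then v_2 = N · v_3 = (1, -1, 1, 0)ᵀ.
Then v_1 = N · v_2 = (-1, 1, -2, 0)ᵀ.

Sanity check: (A − (2)·I) v_1 = (0, 0, 0, 0)ᵀ = 0. ✓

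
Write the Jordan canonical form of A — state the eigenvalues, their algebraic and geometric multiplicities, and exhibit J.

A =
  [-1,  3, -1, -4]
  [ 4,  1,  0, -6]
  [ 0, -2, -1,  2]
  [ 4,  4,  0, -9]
J_2(-3) ⊕ J_1(-3) ⊕ J_1(-1)

The characteristic polynomial is
  det(x·I − A) = x^4 + 10*x^3 + 36*x^2 + 54*x + 27 = (x + 1)*(x + 3)^3

Eigenvalues and multiplicities (the geometric multiplicity of λ is n − rank(A − λI), which equals the number of Jordan blocks for λ):
  λ = -3: algebraic multiplicity = 3, geometric multiplicity = 2
  λ = -1: algebraic multiplicity = 1, geometric multiplicity = 1

Determining the block sizes for each eigenvalue:
  λ = -3: 2 blocks summing to 3 forces exactly one block of size 2 and the rest size 1 → block sizes [2, 1]
  λ = -1: one block (gm = 1), so the single block has size am = 1 → block sizes [1]

Assembling the blocks gives a Jordan form
J =
  [-3,  1,  0,  0]
  [ 0, -3,  0,  0]
  [ 0,  0, -3,  0]
  [ 0,  0,  0, -1]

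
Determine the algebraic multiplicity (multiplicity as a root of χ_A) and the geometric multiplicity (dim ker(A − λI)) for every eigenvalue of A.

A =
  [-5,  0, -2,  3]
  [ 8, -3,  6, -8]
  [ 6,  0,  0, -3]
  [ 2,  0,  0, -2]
λ = -3: alg = 2, geom = 2; λ = -2: alg = 2, geom = 1

Step 1 — factor the characteristic polynomial to read off the algebraic multiplicities:
  χ_A(x) = (x + 2)^2*(x + 3)^2

Step 2 — compute geometric multiplicities via the rank-nullity identity g(λ) = n − rank(A − λI):
  rank(A − (-3)·I) = 2, so dim ker(A − (-3)·I) = n − 2 = 2
  rank(A − (-2)·I) = 3, so dim ker(A − (-2)·I) = n − 3 = 1

Summary:
  λ = -3: algebraic multiplicity = 2, geometric multiplicity = 2
  λ = -2: algebraic multiplicity = 2, geometric multiplicity = 1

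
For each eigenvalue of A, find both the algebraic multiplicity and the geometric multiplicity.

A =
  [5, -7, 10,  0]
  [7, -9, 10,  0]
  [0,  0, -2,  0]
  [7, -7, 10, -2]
λ = -2: alg = 4, geom = 3

Step 1 — factor the characteristic polynomial to read off the algebraic multiplicities:
  χ_A(x) = (x + 2)^4

Step 2 — compute geometric multiplicities via the rank-nullity identity g(λ) = n − rank(A − λI):
  rank(A − (-2)·I) = 1, so dim ker(A − (-2)·I) = n − 1 = 3

Summary:
  λ = -2: algebraic multiplicity = 4, geometric multiplicity = 3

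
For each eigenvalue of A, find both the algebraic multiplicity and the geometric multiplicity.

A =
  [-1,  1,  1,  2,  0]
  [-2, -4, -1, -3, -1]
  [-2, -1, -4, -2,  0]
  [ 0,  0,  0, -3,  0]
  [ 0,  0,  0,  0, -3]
λ = -3: alg = 5, geom = 3

Step 1 — factor the characteristic polynomial to read off the algebraic multiplicities:
  χ_A(x) = (x + 3)^5

Step 2 — compute geometric multiplicities via the rank-nullity identity g(λ) = n − rank(A − λI):
  rank(A − (-3)·I) = 2, so dim ker(A − (-3)·I) = n − 2 = 3

Summary:
  λ = -3: algebraic multiplicity = 5, geometric multiplicity = 3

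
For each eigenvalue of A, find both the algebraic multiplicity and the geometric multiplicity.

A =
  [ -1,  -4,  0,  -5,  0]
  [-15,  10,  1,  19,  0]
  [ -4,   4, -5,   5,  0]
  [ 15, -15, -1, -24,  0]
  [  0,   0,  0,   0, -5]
λ = -5: alg = 5, geom = 3

Step 1 — factor the characteristic polynomial to read off the algebraic multiplicities:
  χ_A(x) = (x + 5)^5

Step 2 — compute geometric multiplicities via the rank-nullity identity g(λ) = n − rank(A − λI):
  rank(A − (-5)·I) = 2, so dim ker(A − (-5)·I) = n − 2 = 3

Summary:
  λ = -5: algebraic multiplicity = 5, geometric multiplicity = 3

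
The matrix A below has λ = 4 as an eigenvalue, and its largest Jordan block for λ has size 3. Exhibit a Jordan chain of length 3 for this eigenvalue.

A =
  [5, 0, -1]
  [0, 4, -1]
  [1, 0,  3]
A Jordan chain for λ = 4 of length 3:
v_1 = (0, -1, 0)ᵀ
v_2 = (1, 0, 1)ᵀ
v_3 = (1, 0, 0)ᵀ

Let N = A − (4)·I. We want v_3 with N^3 v_3 = 0 but N^2 v_3 ≠ 0; then v_{j-1} := N · v_j for j = 3, …, 2.

Pick v_3 = (1, 0, 0)ᵀ.
Then v_2 = N · v_3 = (1, 0, 1)ᵀ.
Then v_1 = N · v_2 = (0, -1, 0)ᵀ.

Sanity check: (A − (4)·I) v_1 = (0, 0, 0)ᵀ = 0. ✓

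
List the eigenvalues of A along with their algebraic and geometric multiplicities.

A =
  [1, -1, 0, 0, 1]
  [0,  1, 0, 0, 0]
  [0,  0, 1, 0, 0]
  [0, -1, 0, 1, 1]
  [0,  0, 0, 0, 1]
λ = 1: alg = 5, geom = 4

Step 1 — factor the characteristic polynomial to read off the algebraic multiplicities:
  χ_A(x) = (x - 1)^5

Step 2 — compute geometric multiplicities via the rank-nullity identity g(λ) = n − rank(A − λI):
  rank(A − (1)·I) = 1, so dim ker(A − (1)·I) = n − 1 = 4

Summary:
  λ = 1: algebraic multiplicity = 5, geometric multiplicity = 4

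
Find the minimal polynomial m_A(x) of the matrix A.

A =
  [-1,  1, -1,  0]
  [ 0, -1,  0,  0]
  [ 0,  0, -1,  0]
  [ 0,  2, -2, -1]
x^2 + 2*x + 1

The characteristic polynomial is χ_A(x) = (x + 1)^4, so the eigenvalues are known. The minimal polynomial is
  m_A(x) = Π_λ (x − λ)^{k_λ}
where k_λ is the size of the *largest* Jordan block for λ (equivalently, the smallest k with (A − λI)^k v = 0 for every generalised eigenvector v of λ).

  λ = -1: largest Jordan block has size 2, contributing (x + 1)^2

So m_A(x) = (x + 1)^2 = x^2 + 2*x + 1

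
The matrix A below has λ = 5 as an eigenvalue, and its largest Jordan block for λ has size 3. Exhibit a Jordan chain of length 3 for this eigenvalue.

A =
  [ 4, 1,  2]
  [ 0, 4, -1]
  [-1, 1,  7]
A Jordan chain for λ = 5 of length 3:
v_1 = (-1, 1, -1)ᵀ
v_2 = (-1, 0, -1)ᵀ
v_3 = (1, 0, 0)ᵀ

Let N = A − (5)·I. We want v_3 with N^3 v_3 = 0 but N^2 v_3 ≠ 0; then v_{j-1} := N · v_j for j = 3, …, 2.

Pick v_3 = (1, 0, 0)ᵀ.
Then v_2 = N · v_3 = (-1, 0, -1)ᵀ.
Then v_1 = N · v_2 = (-1, 1, -1)ᵀ.

Sanity check: (A − (5)·I) v_1 = (0, 0, 0)ᵀ = 0. ✓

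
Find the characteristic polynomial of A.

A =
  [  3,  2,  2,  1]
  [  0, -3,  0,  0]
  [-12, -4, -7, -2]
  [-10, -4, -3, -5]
x^4 + 12*x^3 + 54*x^2 + 108*x + 81

Expanding det(x·I − A) (e.g. by cofactor expansion or by noting that A is similar to its Jordan form J, which has the same characteristic polynomial as A) gives
  χ_A(x) = x^4 + 12*x^3 + 54*x^2 + 108*x + 81
which factors as (x + 3)^4. The eigenvalues (with algebraic multiplicities) are λ = -3 with multiplicity 4.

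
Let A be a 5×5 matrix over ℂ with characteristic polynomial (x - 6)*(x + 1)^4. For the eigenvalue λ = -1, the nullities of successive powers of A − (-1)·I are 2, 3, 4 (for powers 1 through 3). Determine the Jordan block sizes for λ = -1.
Block sizes for λ = -1: [3, 1]

From the dimensions of kernels of powers, the number of Jordan blocks of size at least j is d_j − d_{j−1} where d_j = dim ker(N^j) (with d_0 = 0). Computing the differences gives [2, 1, 1].
The number of blocks of size exactly k is (#blocks of size ≥ k) − (#blocks of size ≥ k + 1), so the partition is: 1 block(s) of size 1, 1 block(s) of size 3.
In nonincreasing order the block sizes are [3, 1].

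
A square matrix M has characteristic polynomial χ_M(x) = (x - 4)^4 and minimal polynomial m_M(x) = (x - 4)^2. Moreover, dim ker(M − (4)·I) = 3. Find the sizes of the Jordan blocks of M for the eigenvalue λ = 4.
Block sizes for λ = 4: [2, 1, 1]

Step 1 — from the characteristic polynomial, algebraic multiplicity of λ = 4 is 4. From dim ker(M − (4)·I) = 3, there are exactly 3 Jordan blocks for λ = 4.
Step 2 — from the minimal polynomial, the factor (x − 4)^2 tells us the largest block for λ = 4 has size 2.
Step 3 — with total size 4, 3 blocks, and largest block 2, the block sizes (in nonincreasing order) are [2, 1, 1].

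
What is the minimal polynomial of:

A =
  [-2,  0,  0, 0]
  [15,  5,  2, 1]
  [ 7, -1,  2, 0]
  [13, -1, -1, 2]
x^4 - 7*x^3 + 9*x^2 + 27*x - 54

The characteristic polynomial is χ_A(x) = (x - 3)^3*(x + 2), so the eigenvalues are known. The minimal polynomial is
  m_A(x) = Π_λ (x − λ)^{k_λ}
where k_λ is the size of the *largest* Jordan block for λ (equivalently, the smallest k with (A − λI)^k v = 0 for every generalised eigenvector v of λ).

  λ = -2: largest Jordan block has size 1, contributing (x + 2)
  λ = 3: largest Jordan block has size 3, contributing (x − 3)^3

So m_A(x) = (x - 3)^3*(x + 2) = x^4 - 7*x^3 + 9*x^2 + 27*x - 54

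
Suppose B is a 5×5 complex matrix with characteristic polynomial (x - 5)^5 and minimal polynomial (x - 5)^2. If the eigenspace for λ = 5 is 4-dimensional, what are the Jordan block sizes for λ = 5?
Block sizes for λ = 5: [2, 1, 1, 1]

Step 1 — from the characteristic polynomial, algebraic multiplicity of λ = 5 is 5. From dim ker(B − (5)·I) = 4, there are exactly 4 Jordan blocks for λ = 5.
Step 2 — from the minimal polynomial, the factor (x − 5)^2 tells us the largest block for λ = 5 has size 2.
Step 3 — with total size 5, 4 blocks, and largest block 2, the block sizes (in nonincreasing order) are [2, 1, 1, 1].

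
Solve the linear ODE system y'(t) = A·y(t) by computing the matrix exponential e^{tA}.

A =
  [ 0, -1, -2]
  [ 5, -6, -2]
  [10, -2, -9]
e^{tA} =
  [5*t*exp(-5*t) + exp(-5*t), -t*exp(-5*t), -2*t*exp(-5*t)]
  [5*t*exp(-5*t), -t*exp(-5*t) + exp(-5*t), -2*t*exp(-5*t)]
  [10*t*exp(-5*t), -2*t*exp(-5*t), -4*t*exp(-5*t) + exp(-5*t)]

Strategy: write A = P · J · P⁻¹ where J is a Jordan canonical form, so e^{tA} = P · e^{tJ} · P⁻¹, and e^{tJ} can be computed block-by-block.

A has Jordan form
J =
  [-5,  1,  0]
  [ 0, -5,  0]
  [ 0,  0, -5]
(up to reordering of blocks).

Per-block formulas:
  For a 2×2 Jordan block J_2(-5): exp(t · J_2(-5)) = e^(-5t)·(I + t·N), where N is the 2×2 nilpotent shift.
  For a 1×1 block at λ = -5: exp(t · [-5]) = [e^(-5t)].

After assembling e^{tJ} and conjugating by P, we get:

e^{tA} =
  [5*t*exp(-5*t) + exp(-5*t), -t*exp(-5*t), -2*t*exp(-5*t)]
  [5*t*exp(-5*t), -t*exp(-5*t) + exp(-5*t), -2*t*exp(-5*t)]
  [10*t*exp(-5*t), -2*t*exp(-5*t), -4*t*exp(-5*t) + exp(-5*t)]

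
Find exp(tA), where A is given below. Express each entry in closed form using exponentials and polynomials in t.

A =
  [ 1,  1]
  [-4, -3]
e^{tA} =
  [2*t*exp(-t) + exp(-t), t*exp(-t)]
  [-4*t*exp(-t), -2*t*exp(-t) + exp(-t)]

Strategy: write A = P · J · P⁻¹ where J is a Jordan canonical form, so e^{tA} = P · e^{tJ} · P⁻¹, and e^{tJ} can be computed block-by-block.

A has Jordan form
J =
  [-1,  1]
  [ 0, -1]
(up to reordering of blocks).

Per-block formulas:
  For a 2×2 Jordan block J_2(-1): exp(t · J_2(-1)) = e^(-1t)·(I + t·N), where N is the 2×2 nilpotent shift.

After assembling e^{tJ} and conjugating by P, we get:

e^{tA} =
  [2*t*exp(-t) + exp(-t), t*exp(-t)]
  [-4*t*exp(-t), -2*t*exp(-t) + exp(-t)]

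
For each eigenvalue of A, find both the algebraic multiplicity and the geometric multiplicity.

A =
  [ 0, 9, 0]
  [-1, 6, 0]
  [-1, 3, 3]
λ = 3: alg = 3, geom = 2

Step 1 — factor the characteristic polynomial to read off the algebraic multiplicities:
  χ_A(x) = (x - 3)^3

Step 2 — compute geometric multiplicities via the rank-nullity identity g(λ) = n − rank(A − λI):
  rank(A − (3)·I) = 1, so dim ker(A − (3)·I) = n − 1 = 2

Summary:
  λ = 3: algebraic multiplicity = 3, geometric multiplicity = 2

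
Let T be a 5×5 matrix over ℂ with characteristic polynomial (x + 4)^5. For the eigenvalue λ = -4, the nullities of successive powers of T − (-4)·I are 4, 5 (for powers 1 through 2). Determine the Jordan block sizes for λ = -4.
Block sizes for λ = -4: [2, 1, 1, 1]

From the dimensions of kernels of powers, the number of Jordan blocks of size at least j is d_j − d_{j−1} where d_j = dim ker(N^j) (with d_0 = 0). Computing the differences gives [4, 1].
The number of blocks of size exactly k is (#blocks of size ≥ k) − (#blocks of size ≥ k + 1), so the partition is: 3 block(s) of size 1, 1 block(s) of size 2.
In nonincreasing order the block sizes are [2, 1, 1, 1].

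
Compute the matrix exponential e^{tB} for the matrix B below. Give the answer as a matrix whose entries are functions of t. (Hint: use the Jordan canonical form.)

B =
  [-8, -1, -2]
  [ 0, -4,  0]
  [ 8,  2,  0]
e^{tB} =
  [-4*t*exp(-4*t) + exp(-4*t), -t*exp(-4*t), -2*t*exp(-4*t)]
  [0, exp(-4*t), 0]
  [8*t*exp(-4*t), 2*t*exp(-4*t), 4*t*exp(-4*t) + exp(-4*t)]

Strategy: write B = P · J · P⁻¹ where J is a Jordan canonical form, so e^{tB} = P · e^{tJ} · P⁻¹, and e^{tJ} can be computed block-by-block.

B has Jordan form
J =
  [-4,  1,  0]
  [ 0, -4,  0]
  [ 0,  0, -4]
(up to reordering of blocks).

Per-block formulas:
  For a 1×1 block at λ = -4: exp(t · [-4]) = [e^(-4t)].
  For a 2×2 Jordan block J_2(-4): exp(t · J_2(-4)) = e^(-4t)·(I + t·N), where N is the 2×2 nilpotent shift.

After assembling e^{tJ} and conjugating by P, we get:

e^{tB} =
  [-4*t*exp(-4*t) + exp(-4*t), -t*exp(-4*t), -2*t*exp(-4*t)]
  [0, exp(-4*t), 0]
  [8*t*exp(-4*t), 2*t*exp(-4*t), 4*t*exp(-4*t) + exp(-4*t)]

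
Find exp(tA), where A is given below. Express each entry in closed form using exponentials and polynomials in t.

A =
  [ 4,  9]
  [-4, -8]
e^{tA} =
  [6*t*exp(-2*t) + exp(-2*t), 9*t*exp(-2*t)]
  [-4*t*exp(-2*t), -6*t*exp(-2*t) + exp(-2*t)]

Strategy: write A = P · J · P⁻¹ where J is a Jordan canonical form, so e^{tA} = P · e^{tJ} · P⁻¹, and e^{tJ} can be computed block-by-block.

A has Jordan form
J =
  [-2,  1]
  [ 0, -2]
(up to reordering of blocks).

Per-block formulas:
  For a 2×2 Jordan block J_2(-2): exp(t · J_2(-2)) = e^(-2t)·(I + t·N), where N is the 2×2 nilpotent shift.

After assembling e^{tJ} and conjugating by P, we get:

e^{tA} =
  [6*t*exp(-2*t) + exp(-2*t), 9*t*exp(-2*t)]
  [-4*t*exp(-2*t), -6*t*exp(-2*t) + exp(-2*t)]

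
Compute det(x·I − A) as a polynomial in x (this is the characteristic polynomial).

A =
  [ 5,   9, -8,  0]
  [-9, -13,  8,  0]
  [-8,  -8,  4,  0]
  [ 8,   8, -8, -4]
x^4 + 8*x^3 - 128*x - 256

Expanding det(x·I − A) (e.g. by cofactor expansion or by noting that A is similar to its Jordan form J, which has the same characteristic polynomial as A) gives
  χ_A(x) = x^4 + 8*x^3 - 128*x - 256
which factors as (x - 4)*(x + 4)^3. The eigenvalues (with algebraic multiplicities) are λ = -4 with multiplicity 3, λ = 4 with multiplicity 1.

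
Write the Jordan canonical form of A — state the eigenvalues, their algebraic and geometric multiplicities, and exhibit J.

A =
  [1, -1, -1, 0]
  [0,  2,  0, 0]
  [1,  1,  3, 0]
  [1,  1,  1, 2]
J_2(2) ⊕ J_1(2) ⊕ J_1(2)

The characteristic polynomial is
  det(x·I − A) = x^4 - 8*x^3 + 24*x^2 - 32*x + 16 = (x - 2)^4

Eigenvalues and multiplicities (the geometric multiplicity of λ is n − rank(A − λI), which equals the number of Jordan blocks for λ):
  λ = 2: algebraic multiplicity = 4, geometric multiplicity = 3

Determining the block sizes for each eigenvalue:
  λ = 2: 3 blocks summing to 4 forces exactly one block of size 2 and the rest size 1 → block sizes [2, 1, 1]

Assembling the blocks gives a Jordan form
J =
  [2, 1, 0, 0]
  [0, 2, 0, 0]
  [0, 0, 2, 0]
  [0, 0, 0, 2]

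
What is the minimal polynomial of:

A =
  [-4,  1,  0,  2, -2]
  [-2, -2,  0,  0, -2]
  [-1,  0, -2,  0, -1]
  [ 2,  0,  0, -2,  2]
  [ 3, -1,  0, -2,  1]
x^3 + 5*x^2 + 8*x + 4

The characteristic polynomial is χ_A(x) = (x + 1)*(x + 2)^4, so the eigenvalues are known. The minimal polynomial is
  m_A(x) = Π_λ (x − λ)^{k_λ}
where k_λ is the size of the *largest* Jordan block for λ (equivalently, the smallest k with (A − λI)^k v = 0 for every generalised eigenvector v of λ).

  λ = -2: largest Jordan block has size 2, contributing (x + 2)^2
  λ = -1: largest Jordan block has size 1, contributing (x + 1)

So m_A(x) = (x + 1)*(x + 2)^2 = x^3 + 5*x^2 + 8*x + 4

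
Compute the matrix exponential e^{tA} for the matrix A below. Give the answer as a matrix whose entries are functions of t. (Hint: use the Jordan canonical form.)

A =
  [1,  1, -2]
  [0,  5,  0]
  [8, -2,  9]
e^{tA} =
  [-4*t*exp(5*t) + exp(5*t), t*exp(5*t), -2*t*exp(5*t)]
  [0, exp(5*t), 0]
  [8*t*exp(5*t), -2*t*exp(5*t), 4*t*exp(5*t) + exp(5*t)]

Strategy: write A = P · J · P⁻¹ where J is a Jordan canonical form, so e^{tA} = P · e^{tJ} · P⁻¹, and e^{tJ} can be computed block-by-block.

A has Jordan form
J =
  [5, 1, 0]
  [0, 5, 0]
  [0, 0, 5]
(up to reordering of blocks).

Per-block formulas:
  For a 1×1 block at λ = 5: exp(t · [5]) = [e^(5t)].
  For a 2×2 Jordan block J_2(5): exp(t · J_2(5)) = e^(5t)·(I + t·N), where N is the 2×2 nilpotent shift.

After assembling e^{tJ} and conjugating by P, we get:

e^{tA} =
  [-4*t*exp(5*t) + exp(5*t), t*exp(5*t), -2*t*exp(5*t)]
  [0, exp(5*t), 0]
  [8*t*exp(5*t), -2*t*exp(5*t), 4*t*exp(5*t) + exp(5*t)]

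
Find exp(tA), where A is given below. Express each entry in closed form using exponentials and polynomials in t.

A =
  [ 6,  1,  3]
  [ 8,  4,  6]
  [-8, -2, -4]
e^{tA} =
  [4*t*exp(2*t) + exp(2*t), t*exp(2*t), 3*t*exp(2*t)]
  [8*t*exp(2*t), 2*t*exp(2*t) + exp(2*t), 6*t*exp(2*t)]
  [-8*t*exp(2*t), -2*t*exp(2*t), -6*t*exp(2*t) + exp(2*t)]

Strategy: write A = P · J · P⁻¹ where J is a Jordan canonical form, so e^{tA} = P · e^{tJ} · P⁻¹, and e^{tJ} can be computed block-by-block.

A has Jordan form
J =
  [2, 1, 0]
  [0, 2, 0]
  [0, 0, 2]
(up to reordering of blocks).

Per-block formulas:
  For a 2×2 Jordan block J_2(2): exp(t · J_2(2)) = e^(2t)·(I + t·N), where N is the 2×2 nilpotent shift.
  For a 1×1 block at λ = 2: exp(t · [2]) = [e^(2t)].

After assembling e^{tJ} and conjugating by P, we get:

e^{tA} =
  [4*t*exp(2*t) + exp(2*t), t*exp(2*t), 3*t*exp(2*t)]
  [8*t*exp(2*t), 2*t*exp(2*t) + exp(2*t), 6*t*exp(2*t)]
  [-8*t*exp(2*t), -2*t*exp(2*t), -6*t*exp(2*t) + exp(2*t)]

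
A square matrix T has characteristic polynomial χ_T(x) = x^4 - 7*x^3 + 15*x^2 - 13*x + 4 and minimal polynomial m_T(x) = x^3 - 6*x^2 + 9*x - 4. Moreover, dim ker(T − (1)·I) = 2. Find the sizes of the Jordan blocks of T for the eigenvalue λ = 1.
Block sizes for λ = 1: [2, 1]

Step 1 — from the characteristic polynomial, algebraic multiplicity of λ = 1 is 3. From dim ker(T − (1)·I) = 2, there are exactly 2 Jordan blocks for λ = 1.
Step 2 — from the minimal polynomial, the factor (x − 1)^2 tells us the largest block for λ = 1 has size 2.
Step 3 — with total size 3, 2 blocks, and largest block 2, the block sizes (in nonincreasing order) are [2, 1].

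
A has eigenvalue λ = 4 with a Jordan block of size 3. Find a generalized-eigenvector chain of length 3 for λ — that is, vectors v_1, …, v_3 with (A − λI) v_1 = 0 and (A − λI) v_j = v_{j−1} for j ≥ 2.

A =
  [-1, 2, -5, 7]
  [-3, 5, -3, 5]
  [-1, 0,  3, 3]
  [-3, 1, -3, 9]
A Jordan chain for λ = 4 of length 3:
v_1 = (3, 0, -3, 0)ᵀ
v_2 = (-5, -3, -1, -3)ᵀ
v_3 = (1, 0, 0, 0)ᵀ

Let N = A − (4)·I. We want v_3 with N^3 v_3 = 0 but N^2 v_3 ≠ 0; then v_{j-1} := N · v_j for j = 3, …, 2.

Pick v_3 = (1, 0, 0, 0)ᵀ.
Then v_2 = N · v_3 = (-5, -3, -1, -3)ᵀ.
Then v_1 = N · v_2 = (3, 0, -3, 0)ᵀ.

Sanity check: (A − (4)·I) v_1 = (0, 0, 0, 0)ᵀ = 0. ✓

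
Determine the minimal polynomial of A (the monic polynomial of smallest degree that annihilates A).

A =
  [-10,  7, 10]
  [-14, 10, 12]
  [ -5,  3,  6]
x^3 - 6*x^2 + 12*x - 8

The characteristic polynomial is χ_A(x) = (x - 2)^3, so the eigenvalues are known. The minimal polynomial is
  m_A(x) = Π_λ (x − λ)^{k_λ}
where k_λ is the size of the *largest* Jordan block for λ (equivalently, the smallest k with (A − λI)^k v = 0 for every generalised eigenvector v of λ).

  λ = 2: largest Jordan block has size 3, contributing (x − 2)^3

So m_A(x) = (x - 2)^3 = x^3 - 6*x^2 + 12*x - 8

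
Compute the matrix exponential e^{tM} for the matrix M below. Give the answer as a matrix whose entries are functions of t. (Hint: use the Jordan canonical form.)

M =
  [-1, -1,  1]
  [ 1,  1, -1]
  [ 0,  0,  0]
e^{tM} =
  [1 - t, -t, t]
  [t, t + 1, -t]
  [0, 0, 1]

Strategy: write M = P · J · P⁻¹ where J is a Jordan canonical form, so e^{tM} = P · e^{tJ} · P⁻¹, and e^{tJ} can be computed block-by-block.

M has Jordan form
J =
  [0, 1, 0]
  [0, 0, 0]
  [0, 0, 0]
(up to reordering of blocks).

Per-block formulas:
  For a 1×1 block at λ = 0: exp(t · [0]) = [e^(0t)].
  For a 2×2 Jordan block J_2(0): exp(t · J_2(0)) = e^(0t)·(I + t·N), where N is the 2×2 nilpotent shift.

After assembling e^{tJ} and conjugating by P, we get:

e^{tM} =
  [1 - t, -t, t]
  [t, t + 1, -t]
  [0, 0, 1]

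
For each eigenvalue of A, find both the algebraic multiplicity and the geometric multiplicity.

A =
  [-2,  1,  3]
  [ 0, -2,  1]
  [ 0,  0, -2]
λ = -2: alg = 3, geom = 1

Step 1 — factor the characteristic polynomial to read off the algebraic multiplicities:
  χ_A(x) = (x + 2)^3

Step 2 — compute geometric multiplicities via the rank-nullity identity g(λ) = n − rank(A − λI):
  rank(A − (-2)·I) = 2, so dim ker(A − (-2)·I) = n − 2 = 1

Summary:
  λ = -2: algebraic multiplicity = 3, geometric multiplicity = 1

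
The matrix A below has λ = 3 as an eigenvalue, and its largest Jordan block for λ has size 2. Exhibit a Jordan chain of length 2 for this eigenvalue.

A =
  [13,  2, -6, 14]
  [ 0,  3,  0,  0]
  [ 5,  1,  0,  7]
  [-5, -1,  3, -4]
A Jordan chain for λ = 3 of length 2:
v_1 = (10, 0, 5, -5)ᵀ
v_2 = (1, 0, 0, 0)ᵀ

Let N = A − (3)·I. We want v_2 with N^2 v_2 = 0 but N^1 v_2 ≠ 0; then v_{j-1} := N · v_j for j = 2, …, 2.

Pick v_2 = (1, 0, 0, 0)ᵀ.
Then v_1 = N · v_2 = (10, 0, 5, -5)ᵀ.

Sanity check: (A − (3)·I) v_1 = (0, 0, 0, 0)ᵀ = 0. ✓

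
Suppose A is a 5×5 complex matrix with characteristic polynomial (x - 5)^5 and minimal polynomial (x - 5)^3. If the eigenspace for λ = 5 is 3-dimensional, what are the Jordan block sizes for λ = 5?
Block sizes for λ = 5: [3, 1, 1]

Step 1 — from the characteristic polynomial, algebraic multiplicity of λ = 5 is 5. From dim ker(A − (5)·I) = 3, there are exactly 3 Jordan blocks for λ = 5.
Step 2 — from the minimal polynomial, the factor (x − 5)^3 tells us the largest block for λ = 5 has size 3.
Step 3 — with total size 5, 3 blocks, and largest block 3, the block sizes (in nonincreasing order) are [3, 1, 1].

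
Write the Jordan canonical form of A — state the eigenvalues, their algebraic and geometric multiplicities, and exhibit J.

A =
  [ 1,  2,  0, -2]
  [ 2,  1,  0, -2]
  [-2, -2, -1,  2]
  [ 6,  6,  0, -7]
J_1(-3) ⊕ J_1(-1) ⊕ J_1(-1) ⊕ J_1(-1)

The characteristic polynomial is
  det(x·I − A) = x^4 + 6*x^3 + 12*x^2 + 10*x + 3 = (x + 1)^3*(x + 3)

Eigenvalues and multiplicities (the geometric multiplicity of λ is n − rank(A − λI), which equals the number of Jordan blocks for λ):
  λ = -3: algebraic multiplicity = 1, geometric multiplicity = 1
  λ = -1: algebraic multiplicity = 3, geometric multiplicity = 3

Determining the block sizes for each eigenvalue:
  λ = -3: one block (gm = 1), so the single block has size am = 1 → block sizes [1]
  λ = -1: gm = am = 3, so every block has size 1 → block sizes [1, 1, 1]

Assembling the blocks gives a Jordan form
J =
  [-3,  0,  0,  0]
  [ 0, -1,  0,  0]
  [ 0,  0, -1,  0]
  [ 0,  0,  0, -1]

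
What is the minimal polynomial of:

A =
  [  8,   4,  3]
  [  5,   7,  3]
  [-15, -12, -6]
x^2 - 6*x + 9

The characteristic polynomial is χ_A(x) = (x - 3)^3, so the eigenvalues are known. The minimal polynomial is
  m_A(x) = Π_λ (x − λ)^{k_λ}
where k_λ is the size of the *largest* Jordan block for λ (equivalently, the smallest k with (A − λI)^k v = 0 for every generalised eigenvector v of λ).

  λ = 3: largest Jordan block has size 2, contributing (x − 3)^2

So m_A(x) = (x - 3)^2 = x^2 - 6*x + 9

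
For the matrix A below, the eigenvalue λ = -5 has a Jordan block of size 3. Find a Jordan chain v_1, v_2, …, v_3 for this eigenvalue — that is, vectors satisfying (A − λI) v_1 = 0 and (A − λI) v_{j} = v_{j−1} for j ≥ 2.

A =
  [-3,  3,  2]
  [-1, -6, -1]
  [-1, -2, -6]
A Jordan chain for λ = -5 of length 3:
v_1 = (-1, 0, 1)ᵀ
v_2 = (2, -1, -1)ᵀ
v_3 = (1, 0, 0)ᵀ

Let N = A − (-5)·I. We want v_3 with N^3 v_3 = 0 but N^2 v_3 ≠ 0; then v_{j-1} := N · v_j for j = 3, …, 2.

Pick v_3 = (1, 0, 0)ᵀ.
Then v_2 = N · v_3 = (2, -1, -1)ᵀ.
Then v_1 = N · v_2 = (-1, 0, 1)ᵀ.

Sanity check: (A − (-5)·I) v_1 = (0, 0, 0)ᵀ = 0. ✓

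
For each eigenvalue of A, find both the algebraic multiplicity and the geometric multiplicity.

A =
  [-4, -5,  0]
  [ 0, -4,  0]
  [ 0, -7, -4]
λ = -4: alg = 3, geom = 2

Step 1 — factor the characteristic polynomial to read off the algebraic multiplicities:
  χ_A(x) = (x + 4)^3

Step 2 — compute geometric multiplicities via the rank-nullity identity g(λ) = n − rank(A − λI):
  rank(A − (-4)·I) = 1, so dim ker(A − (-4)·I) = n − 1 = 2

Summary:
  λ = -4: algebraic multiplicity = 3, geometric multiplicity = 2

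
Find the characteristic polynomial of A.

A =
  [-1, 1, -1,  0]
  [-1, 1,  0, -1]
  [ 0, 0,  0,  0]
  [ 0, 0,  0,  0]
x^4

Expanding det(x·I − A) (e.g. by cofactor expansion or by noting that A is similar to its Jordan form J, which has the same characteristic polynomial as A) gives
  χ_A(x) = x^4
which factors as x^4. The eigenvalues (with algebraic multiplicities) are λ = 0 with multiplicity 4.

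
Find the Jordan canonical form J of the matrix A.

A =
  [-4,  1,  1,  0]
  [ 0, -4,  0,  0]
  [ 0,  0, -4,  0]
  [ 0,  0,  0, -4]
J_2(-4) ⊕ J_1(-4) ⊕ J_1(-4)

The characteristic polynomial is
  det(x·I − A) = x^4 + 16*x^3 + 96*x^2 + 256*x + 256 = (x + 4)^4

Eigenvalues and multiplicities (the geometric multiplicity of λ is n − rank(A − λI), which equals the number of Jordan blocks for λ):
  λ = -4: algebraic multiplicity = 4, geometric multiplicity = 3

Determining the block sizes for each eigenvalue:
  λ = -4: 3 blocks summing to 4 forces exactly one block of size 2 and the rest size 1 → block sizes [2, 1, 1]

Assembling the blocks gives a Jordan form
J =
  [-4,  1,  0,  0]
  [ 0, -4,  0,  0]
  [ 0,  0, -4,  0]
  [ 0,  0,  0, -4]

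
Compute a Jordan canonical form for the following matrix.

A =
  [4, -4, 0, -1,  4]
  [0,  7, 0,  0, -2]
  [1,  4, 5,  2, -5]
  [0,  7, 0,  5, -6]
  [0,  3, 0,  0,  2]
J_1(4) ⊕ J_1(4) ⊕ J_3(5)

The characteristic polynomial is
  det(x·I − A) = x^5 - 23*x^4 + 211*x^3 - 965*x^2 + 2200*x - 2000 = (x - 5)^3*(x - 4)^2

Eigenvalues and multiplicities (the geometric multiplicity of λ is n − rank(A − λI), which equals the number of Jordan blocks for λ):
  λ = 4: algebraic multiplicity = 2, geometric multiplicity = 2
  λ = 5: algebraic multiplicity = 3, geometric multiplicity = 1

Determining the block sizes for each eigenvalue:
  λ = 4: gm = am = 2, so every block has size 1 → block sizes [1, 1]
  λ = 5: one block (gm = 1), so the single block has size am = 3 → block sizes [3]

Assembling the blocks gives a Jordan form
J =
  [4, 0, 0, 0, 0]
  [0, 4, 0, 0, 0]
  [0, 0, 5, 1, 0]
  [0, 0, 0, 5, 1]
  [0, 0, 0, 0, 5]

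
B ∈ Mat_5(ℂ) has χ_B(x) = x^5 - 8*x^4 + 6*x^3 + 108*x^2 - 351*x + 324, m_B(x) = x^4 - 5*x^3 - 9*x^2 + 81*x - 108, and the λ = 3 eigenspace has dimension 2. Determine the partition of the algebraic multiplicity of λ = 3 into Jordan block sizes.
Block sizes for λ = 3: [3, 1]

Step 1 — from the characteristic polynomial, algebraic multiplicity of λ = 3 is 4. From dim ker(B − (3)·I) = 2, there are exactly 2 Jordan blocks for λ = 3.
Step 2 — from the minimal polynomial, the factor (x − 3)^3 tells us the largest block for λ = 3 has size 3.
Step 3 — with total size 4, 2 blocks, and largest block 3, the block sizes (in nonincreasing order) are [3, 1].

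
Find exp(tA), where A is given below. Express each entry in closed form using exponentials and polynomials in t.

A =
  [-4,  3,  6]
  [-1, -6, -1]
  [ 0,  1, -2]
e^{tA} =
  [-3*t^2*exp(-4*t)/2 + exp(-4*t), 3*t*exp(-4*t), 9*t^2*exp(-4*t)/2 + 6*t*exp(-4*t)]
  [t^2*exp(-4*t) - t*exp(-4*t), -2*t*exp(-4*t) + exp(-4*t), -3*t^2*exp(-4*t) - t*exp(-4*t)]
  [-t^2*exp(-4*t)/2, t*exp(-4*t), 3*t^2*exp(-4*t)/2 + 2*t*exp(-4*t) + exp(-4*t)]

Strategy: write A = P · J · P⁻¹ where J is a Jordan canonical form, so e^{tA} = P · e^{tJ} · P⁻¹, and e^{tJ} can be computed block-by-block.

A has Jordan form
J =
  [-4,  1,  0]
  [ 0, -4,  1]
  [ 0,  0, -4]
(up to reordering of blocks).

Per-block formulas:
  For a 3×3 Jordan block J_3(-4): exp(t · J_3(-4)) = e^(-4t)·(I + t·N + (t^2/2)·N^2), where N is the 3×3 nilpotent shift.

After assembling e^{tJ} and conjugating by P, we get:

e^{tA} =
  [-3*t^2*exp(-4*t)/2 + exp(-4*t), 3*t*exp(-4*t), 9*t^2*exp(-4*t)/2 + 6*t*exp(-4*t)]
  [t^2*exp(-4*t) - t*exp(-4*t), -2*t*exp(-4*t) + exp(-4*t), -3*t^2*exp(-4*t) - t*exp(-4*t)]
  [-t^2*exp(-4*t)/2, t*exp(-4*t), 3*t^2*exp(-4*t)/2 + 2*t*exp(-4*t) + exp(-4*t)]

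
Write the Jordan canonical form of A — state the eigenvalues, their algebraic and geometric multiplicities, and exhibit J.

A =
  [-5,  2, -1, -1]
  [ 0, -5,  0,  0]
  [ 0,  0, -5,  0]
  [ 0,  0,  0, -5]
J_2(-5) ⊕ J_1(-5) ⊕ J_1(-5)

The characteristic polynomial is
  det(x·I − A) = x^4 + 20*x^3 + 150*x^2 + 500*x + 625 = (x + 5)^4

Eigenvalues and multiplicities (the geometric multiplicity of λ is n − rank(A − λI), which equals the number of Jordan blocks for λ):
  λ = -5: algebraic multiplicity = 4, geometric multiplicity = 3

Determining the block sizes for each eigenvalue:
  λ = -5: 3 blocks summing to 4 forces exactly one block of size 2 and the rest size 1 → block sizes [2, 1, 1]

Assembling the blocks gives a Jordan form
J =
  [-5,  1,  0,  0]
  [ 0, -5,  0,  0]
  [ 0,  0, -5,  0]
  [ 0,  0,  0, -5]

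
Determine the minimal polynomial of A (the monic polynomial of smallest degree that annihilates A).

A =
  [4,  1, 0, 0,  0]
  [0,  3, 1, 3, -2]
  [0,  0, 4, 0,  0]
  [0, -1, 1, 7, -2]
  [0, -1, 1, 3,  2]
x^3 - 12*x^2 + 48*x - 64

The characteristic polynomial is χ_A(x) = (x - 4)^5, so the eigenvalues are known. The minimal polynomial is
  m_A(x) = Π_λ (x − λ)^{k_λ}
where k_λ is the size of the *largest* Jordan block for λ (equivalently, the smallest k with (A − λI)^k v = 0 for every generalised eigenvector v of λ).

  λ = 4: largest Jordan block has size 3, contributing (x − 4)^3

So m_A(x) = (x - 4)^3 = x^3 - 12*x^2 + 48*x - 64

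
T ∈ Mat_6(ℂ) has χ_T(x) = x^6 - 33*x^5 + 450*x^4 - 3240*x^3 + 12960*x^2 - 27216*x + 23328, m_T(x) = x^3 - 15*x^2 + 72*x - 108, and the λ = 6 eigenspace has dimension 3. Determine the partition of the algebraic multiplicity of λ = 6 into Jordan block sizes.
Block sizes for λ = 6: [2, 2, 1]

Step 1 — from the characteristic polynomial, algebraic multiplicity of λ = 6 is 5. From dim ker(T − (6)·I) = 3, there are exactly 3 Jordan blocks for λ = 6.
Step 2 — from the minimal polynomial, the factor (x − 6)^2 tells us the largest block for λ = 6 has size 2.
Step 3 — with total size 5, 3 blocks, and largest block 2, the block sizes (in nonincreasing order) are [2, 2, 1].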